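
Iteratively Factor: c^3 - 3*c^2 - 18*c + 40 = (c + 4)*(c^2 - 7*c + 10) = (c - 2)*(c + 4)*(c - 5)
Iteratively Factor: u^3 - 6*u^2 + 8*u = (u - 4)*(u^2 - 2*u) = (u - 4)*(u - 2)*(u)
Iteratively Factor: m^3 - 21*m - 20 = (m + 1)*(m^2 - m - 20) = (m + 1)*(m + 4)*(m - 5)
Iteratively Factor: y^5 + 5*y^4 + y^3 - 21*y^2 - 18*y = (y + 3)*(y^4 + 2*y^3 - 5*y^2 - 6*y) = (y - 2)*(y + 3)*(y^3 + 4*y^2 + 3*y) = y*(y - 2)*(y + 3)*(y^2 + 4*y + 3) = y*(y - 2)*(y + 3)^2*(y + 1)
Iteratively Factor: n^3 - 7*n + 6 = (n - 2)*(n^2 + 2*n - 3) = (n - 2)*(n - 1)*(n + 3)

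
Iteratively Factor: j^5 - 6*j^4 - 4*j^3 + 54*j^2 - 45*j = (j + 3)*(j^4 - 9*j^3 + 23*j^2 - 15*j) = j*(j + 3)*(j^3 - 9*j^2 + 23*j - 15) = j*(j - 1)*(j + 3)*(j^2 - 8*j + 15) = j*(j - 3)*(j - 1)*(j + 3)*(j - 5)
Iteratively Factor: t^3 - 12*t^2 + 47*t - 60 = (t - 3)*(t^2 - 9*t + 20) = (t - 5)*(t - 3)*(t - 4)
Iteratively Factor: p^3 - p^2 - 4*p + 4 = (p + 2)*(p^2 - 3*p + 2) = (p - 1)*(p + 2)*(p - 2)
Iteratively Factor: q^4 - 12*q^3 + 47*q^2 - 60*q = (q)*(q^3 - 12*q^2 + 47*q - 60) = q*(q - 5)*(q^2 - 7*q + 12) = q*(q - 5)*(q - 3)*(q - 4)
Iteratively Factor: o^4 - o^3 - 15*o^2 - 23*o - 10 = (o + 1)*(o^3 - 2*o^2 - 13*o - 10) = (o + 1)^2*(o^2 - 3*o - 10) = (o + 1)^2*(o + 2)*(o - 5)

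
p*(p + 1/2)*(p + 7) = p^3 + 15*p^2/2 + 7*p/2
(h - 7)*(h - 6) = h^2 - 13*h + 42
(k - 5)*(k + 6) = k^2 + k - 30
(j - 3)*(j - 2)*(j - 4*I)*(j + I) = j^4 - 5*j^3 - 3*I*j^3 + 10*j^2 + 15*I*j^2 - 20*j - 18*I*j + 24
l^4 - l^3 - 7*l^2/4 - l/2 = l*(l - 2)*(l + 1/2)^2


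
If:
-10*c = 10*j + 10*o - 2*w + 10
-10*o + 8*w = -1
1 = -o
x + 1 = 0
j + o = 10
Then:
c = -451/40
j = 11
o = -1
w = -11/8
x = -1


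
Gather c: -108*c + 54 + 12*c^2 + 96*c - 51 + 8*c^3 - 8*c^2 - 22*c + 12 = 8*c^3 + 4*c^2 - 34*c + 15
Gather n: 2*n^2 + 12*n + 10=2*n^2 + 12*n + 10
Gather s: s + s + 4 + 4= 2*s + 8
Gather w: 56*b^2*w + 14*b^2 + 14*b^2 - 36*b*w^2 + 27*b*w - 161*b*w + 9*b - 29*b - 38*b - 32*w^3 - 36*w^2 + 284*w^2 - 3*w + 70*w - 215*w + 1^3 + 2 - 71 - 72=28*b^2 - 58*b - 32*w^3 + w^2*(248 - 36*b) + w*(56*b^2 - 134*b - 148) - 140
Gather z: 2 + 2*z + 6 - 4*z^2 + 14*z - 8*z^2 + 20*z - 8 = -12*z^2 + 36*z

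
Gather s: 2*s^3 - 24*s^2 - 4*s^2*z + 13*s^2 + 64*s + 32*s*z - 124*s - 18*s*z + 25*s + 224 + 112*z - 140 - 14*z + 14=2*s^3 + s^2*(-4*z - 11) + s*(14*z - 35) + 98*z + 98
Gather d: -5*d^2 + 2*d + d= -5*d^2 + 3*d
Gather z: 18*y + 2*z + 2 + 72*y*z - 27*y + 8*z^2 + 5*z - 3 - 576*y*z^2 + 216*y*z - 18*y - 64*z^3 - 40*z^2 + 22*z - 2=-27*y - 64*z^3 + z^2*(-576*y - 32) + z*(288*y + 29) - 3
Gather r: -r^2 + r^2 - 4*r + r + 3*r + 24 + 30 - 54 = 0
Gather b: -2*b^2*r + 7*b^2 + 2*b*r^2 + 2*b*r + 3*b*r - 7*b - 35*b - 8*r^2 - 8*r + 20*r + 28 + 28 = b^2*(7 - 2*r) + b*(2*r^2 + 5*r - 42) - 8*r^2 + 12*r + 56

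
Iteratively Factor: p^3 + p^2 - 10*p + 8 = (p + 4)*(p^2 - 3*p + 2) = (p - 1)*(p + 4)*(p - 2)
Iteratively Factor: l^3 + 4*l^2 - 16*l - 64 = (l + 4)*(l^2 - 16) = (l - 4)*(l + 4)*(l + 4)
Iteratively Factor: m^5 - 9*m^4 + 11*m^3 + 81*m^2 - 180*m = (m)*(m^4 - 9*m^3 + 11*m^2 + 81*m - 180) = m*(m + 3)*(m^3 - 12*m^2 + 47*m - 60) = m*(m - 5)*(m + 3)*(m^2 - 7*m + 12) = m*(m - 5)*(m - 3)*(m + 3)*(m - 4)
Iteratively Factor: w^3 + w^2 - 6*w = (w + 3)*(w^2 - 2*w) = (w - 2)*(w + 3)*(w)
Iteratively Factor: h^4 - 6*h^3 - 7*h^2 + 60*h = (h - 5)*(h^3 - h^2 - 12*h) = h*(h - 5)*(h^2 - h - 12) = h*(h - 5)*(h - 4)*(h + 3)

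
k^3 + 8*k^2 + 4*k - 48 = (k - 2)*(k + 4)*(k + 6)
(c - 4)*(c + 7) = c^2 + 3*c - 28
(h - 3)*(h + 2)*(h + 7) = h^3 + 6*h^2 - 13*h - 42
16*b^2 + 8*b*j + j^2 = (4*b + j)^2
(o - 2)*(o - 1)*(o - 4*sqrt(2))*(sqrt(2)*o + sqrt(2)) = sqrt(2)*o^4 - 8*o^3 - 2*sqrt(2)*o^3 - sqrt(2)*o^2 + 16*o^2 + 2*sqrt(2)*o + 8*o - 16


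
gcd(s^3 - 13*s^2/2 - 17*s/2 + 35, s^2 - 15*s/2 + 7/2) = s - 7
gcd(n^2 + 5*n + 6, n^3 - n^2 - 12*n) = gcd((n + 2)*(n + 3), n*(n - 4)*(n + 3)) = n + 3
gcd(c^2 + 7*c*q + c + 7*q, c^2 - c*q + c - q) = c + 1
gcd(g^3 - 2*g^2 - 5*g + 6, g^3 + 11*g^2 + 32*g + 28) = g + 2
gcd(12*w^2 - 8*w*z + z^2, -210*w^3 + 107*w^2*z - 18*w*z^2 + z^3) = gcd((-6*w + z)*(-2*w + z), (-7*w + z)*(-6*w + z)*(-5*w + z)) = -6*w + z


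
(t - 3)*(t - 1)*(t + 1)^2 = t^4 - 2*t^3 - 4*t^2 + 2*t + 3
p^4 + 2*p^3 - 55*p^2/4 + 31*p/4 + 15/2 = (p - 2)*(p - 3/2)*(p + 1/2)*(p + 5)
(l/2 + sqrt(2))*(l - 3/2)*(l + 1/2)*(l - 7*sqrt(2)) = l^4/2 - 5*sqrt(2)*l^3/2 - l^3/2 - 115*l^2/8 + 5*sqrt(2)*l^2/2 + 15*sqrt(2)*l/8 + 14*l + 21/2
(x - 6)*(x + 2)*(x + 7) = x^3 + 3*x^2 - 40*x - 84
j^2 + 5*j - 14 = (j - 2)*(j + 7)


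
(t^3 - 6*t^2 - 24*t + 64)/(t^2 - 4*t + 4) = (t^2 - 4*t - 32)/(t - 2)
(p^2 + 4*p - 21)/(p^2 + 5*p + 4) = (p^2 + 4*p - 21)/(p^2 + 5*p + 4)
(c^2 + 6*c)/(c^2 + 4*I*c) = (c + 6)/(c + 4*I)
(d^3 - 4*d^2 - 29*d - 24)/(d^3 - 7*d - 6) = (d^2 - 5*d - 24)/(d^2 - d - 6)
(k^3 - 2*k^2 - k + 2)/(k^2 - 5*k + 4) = (k^2 - k - 2)/(k - 4)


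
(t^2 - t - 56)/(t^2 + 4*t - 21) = (t - 8)/(t - 3)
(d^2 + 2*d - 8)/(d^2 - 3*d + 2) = (d + 4)/(d - 1)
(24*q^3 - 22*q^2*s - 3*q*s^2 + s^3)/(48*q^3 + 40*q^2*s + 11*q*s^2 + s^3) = (6*q^2 - 7*q*s + s^2)/(12*q^2 + 7*q*s + s^2)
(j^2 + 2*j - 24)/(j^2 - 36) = (j - 4)/(j - 6)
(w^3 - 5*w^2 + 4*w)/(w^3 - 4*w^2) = (w - 1)/w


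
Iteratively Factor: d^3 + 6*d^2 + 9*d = (d)*(d^2 + 6*d + 9) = d*(d + 3)*(d + 3)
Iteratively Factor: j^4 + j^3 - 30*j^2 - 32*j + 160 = (j + 4)*(j^3 - 3*j^2 - 18*j + 40) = (j - 2)*(j + 4)*(j^2 - j - 20) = (j - 2)*(j + 4)^2*(j - 5)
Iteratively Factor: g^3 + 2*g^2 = (g)*(g^2 + 2*g) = g^2*(g + 2)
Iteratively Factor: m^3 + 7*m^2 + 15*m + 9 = (m + 3)*(m^2 + 4*m + 3) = (m + 3)^2*(m + 1)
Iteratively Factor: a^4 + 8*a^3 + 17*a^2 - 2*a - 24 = (a + 4)*(a^3 + 4*a^2 + a - 6) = (a + 3)*(a + 4)*(a^2 + a - 2) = (a + 2)*(a + 3)*(a + 4)*(a - 1)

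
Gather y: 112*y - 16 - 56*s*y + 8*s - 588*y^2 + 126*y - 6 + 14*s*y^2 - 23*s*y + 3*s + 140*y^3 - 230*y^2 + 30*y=11*s + 140*y^3 + y^2*(14*s - 818) + y*(268 - 79*s) - 22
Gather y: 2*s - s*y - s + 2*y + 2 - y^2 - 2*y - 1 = -s*y + s - y^2 + 1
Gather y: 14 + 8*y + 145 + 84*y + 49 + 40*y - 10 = 132*y + 198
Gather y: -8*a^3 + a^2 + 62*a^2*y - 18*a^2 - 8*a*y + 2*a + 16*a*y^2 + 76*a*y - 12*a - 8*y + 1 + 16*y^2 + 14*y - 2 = -8*a^3 - 17*a^2 - 10*a + y^2*(16*a + 16) + y*(62*a^2 + 68*a + 6) - 1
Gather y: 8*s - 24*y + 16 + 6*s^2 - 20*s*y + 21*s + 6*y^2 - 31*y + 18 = 6*s^2 + 29*s + 6*y^2 + y*(-20*s - 55) + 34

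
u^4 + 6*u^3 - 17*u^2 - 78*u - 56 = (u - 4)*(u + 1)*(u + 2)*(u + 7)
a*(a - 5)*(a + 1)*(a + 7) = a^4 + 3*a^3 - 33*a^2 - 35*a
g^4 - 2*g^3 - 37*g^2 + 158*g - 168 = (g - 4)*(g - 3)*(g - 2)*(g + 7)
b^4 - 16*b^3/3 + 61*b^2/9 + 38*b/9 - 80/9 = (b - 8/3)*(b - 2)*(b - 5/3)*(b + 1)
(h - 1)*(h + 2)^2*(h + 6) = h^4 + 9*h^3 + 18*h^2 - 4*h - 24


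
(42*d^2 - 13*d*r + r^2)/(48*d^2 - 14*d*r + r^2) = (-7*d + r)/(-8*d + r)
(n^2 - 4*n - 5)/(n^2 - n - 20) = (n + 1)/(n + 4)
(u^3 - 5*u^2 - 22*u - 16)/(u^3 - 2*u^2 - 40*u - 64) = (u + 1)/(u + 4)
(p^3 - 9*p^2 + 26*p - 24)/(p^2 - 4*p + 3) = (p^2 - 6*p + 8)/(p - 1)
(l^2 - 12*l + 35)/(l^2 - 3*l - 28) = (l - 5)/(l + 4)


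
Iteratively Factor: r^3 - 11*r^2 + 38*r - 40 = (r - 4)*(r^2 - 7*r + 10) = (r - 5)*(r - 4)*(r - 2)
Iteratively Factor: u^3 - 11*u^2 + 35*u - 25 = (u - 5)*(u^2 - 6*u + 5) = (u - 5)*(u - 1)*(u - 5)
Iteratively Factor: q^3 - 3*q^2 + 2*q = (q - 1)*(q^2 - 2*q) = q*(q - 1)*(q - 2)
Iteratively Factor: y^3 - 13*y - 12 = (y - 4)*(y^2 + 4*y + 3) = (y - 4)*(y + 1)*(y + 3)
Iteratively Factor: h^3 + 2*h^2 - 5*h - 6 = (h - 2)*(h^2 + 4*h + 3) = (h - 2)*(h + 1)*(h + 3)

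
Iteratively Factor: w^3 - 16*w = (w)*(w^2 - 16) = w*(w + 4)*(w - 4)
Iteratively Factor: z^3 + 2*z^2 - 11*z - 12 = (z + 4)*(z^2 - 2*z - 3) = (z + 1)*(z + 4)*(z - 3)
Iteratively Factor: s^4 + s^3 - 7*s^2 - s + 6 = (s - 1)*(s^3 + 2*s^2 - 5*s - 6) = (s - 1)*(s + 3)*(s^2 - s - 2) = (s - 1)*(s + 1)*(s + 3)*(s - 2)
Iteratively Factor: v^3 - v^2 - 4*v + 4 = (v - 1)*(v^2 - 4) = (v - 1)*(v + 2)*(v - 2)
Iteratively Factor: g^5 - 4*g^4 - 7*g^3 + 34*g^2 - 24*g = (g - 2)*(g^4 - 2*g^3 - 11*g^2 + 12*g) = (g - 2)*(g + 3)*(g^3 - 5*g^2 + 4*g) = g*(g - 2)*(g + 3)*(g^2 - 5*g + 4) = g*(g - 2)*(g - 1)*(g + 3)*(g - 4)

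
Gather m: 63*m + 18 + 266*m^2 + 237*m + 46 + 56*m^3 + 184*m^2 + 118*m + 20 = 56*m^3 + 450*m^2 + 418*m + 84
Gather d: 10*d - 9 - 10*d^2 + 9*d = -10*d^2 + 19*d - 9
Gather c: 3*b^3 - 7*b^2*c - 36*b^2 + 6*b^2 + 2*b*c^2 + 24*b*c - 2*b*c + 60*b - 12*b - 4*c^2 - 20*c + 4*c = 3*b^3 - 30*b^2 + 48*b + c^2*(2*b - 4) + c*(-7*b^2 + 22*b - 16)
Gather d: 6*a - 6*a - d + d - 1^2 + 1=0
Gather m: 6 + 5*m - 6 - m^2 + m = -m^2 + 6*m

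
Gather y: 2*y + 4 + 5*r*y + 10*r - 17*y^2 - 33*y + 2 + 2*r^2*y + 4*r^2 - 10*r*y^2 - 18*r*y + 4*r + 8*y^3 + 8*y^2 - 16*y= 4*r^2 + 14*r + 8*y^3 + y^2*(-10*r - 9) + y*(2*r^2 - 13*r - 47) + 6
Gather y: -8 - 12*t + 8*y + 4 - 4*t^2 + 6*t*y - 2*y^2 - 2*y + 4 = -4*t^2 - 12*t - 2*y^2 + y*(6*t + 6)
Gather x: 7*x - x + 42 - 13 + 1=6*x + 30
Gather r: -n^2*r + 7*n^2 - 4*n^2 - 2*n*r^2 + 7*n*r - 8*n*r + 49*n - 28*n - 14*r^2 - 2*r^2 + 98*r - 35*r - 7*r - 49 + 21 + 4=3*n^2 + 21*n + r^2*(-2*n - 16) + r*(-n^2 - n + 56) - 24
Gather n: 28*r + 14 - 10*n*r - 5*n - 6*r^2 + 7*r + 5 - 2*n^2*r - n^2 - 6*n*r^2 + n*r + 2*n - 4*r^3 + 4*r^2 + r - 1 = n^2*(-2*r - 1) + n*(-6*r^2 - 9*r - 3) - 4*r^3 - 2*r^2 + 36*r + 18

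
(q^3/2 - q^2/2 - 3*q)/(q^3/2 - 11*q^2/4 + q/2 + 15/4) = 2*q*(q^2 - q - 6)/(2*q^3 - 11*q^2 + 2*q + 15)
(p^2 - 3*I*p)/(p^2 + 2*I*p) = (p - 3*I)/(p + 2*I)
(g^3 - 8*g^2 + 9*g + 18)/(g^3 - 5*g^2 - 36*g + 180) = (g^2 - 2*g - 3)/(g^2 + g - 30)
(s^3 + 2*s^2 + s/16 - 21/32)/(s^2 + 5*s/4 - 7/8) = s + 3/4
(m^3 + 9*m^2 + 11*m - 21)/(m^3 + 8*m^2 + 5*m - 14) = (m + 3)/(m + 2)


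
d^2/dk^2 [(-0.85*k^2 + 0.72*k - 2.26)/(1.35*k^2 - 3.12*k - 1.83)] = (-4.536*k^3 - 37.31265*k^2 + 67.78728*k - 69.081102)/(2.460375*k^6 - 17.0586*k^5 + 29.418795*k^4 + 15.876432*k^3 - 39.878811*k^2 - 31.345704*k - 6.128487)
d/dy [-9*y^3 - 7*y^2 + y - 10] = -27*y^2 - 14*y + 1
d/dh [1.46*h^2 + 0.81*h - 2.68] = 2.92*h + 0.81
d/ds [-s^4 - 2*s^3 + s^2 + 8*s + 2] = -4*s^3 - 6*s^2 + 2*s + 8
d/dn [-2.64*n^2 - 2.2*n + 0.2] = -5.28*n - 2.2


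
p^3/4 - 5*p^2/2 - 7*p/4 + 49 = (p/4 + 1)*(p - 7)^2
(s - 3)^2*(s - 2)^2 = s^4 - 10*s^3 + 37*s^2 - 60*s + 36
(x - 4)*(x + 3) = x^2 - x - 12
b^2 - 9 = (b - 3)*(b + 3)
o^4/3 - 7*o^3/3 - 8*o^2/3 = o^2*(o/3 + 1/3)*(o - 8)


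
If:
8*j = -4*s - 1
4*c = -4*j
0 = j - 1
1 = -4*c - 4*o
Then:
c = -1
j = 1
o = 3/4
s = -9/4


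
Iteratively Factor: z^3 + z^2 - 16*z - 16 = (z + 4)*(z^2 - 3*z - 4) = (z + 1)*(z + 4)*(z - 4)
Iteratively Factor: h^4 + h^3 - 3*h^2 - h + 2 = (h - 1)*(h^3 + 2*h^2 - h - 2) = (h - 1)*(h + 1)*(h^2 + h - 2) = (h - 1)*(h + 1)*(h + 2)*(h - 1)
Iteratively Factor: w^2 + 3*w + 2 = (w + 2)*(w + 1)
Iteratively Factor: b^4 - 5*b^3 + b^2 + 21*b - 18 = (b + 2)*(b^3 - 7*b^2 + 15*b - 9) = (b - 3)*(b + 2)*(b^2 - 4*b + 3) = (b - 3)*(b - 1)*(b + 2)*(b - 3)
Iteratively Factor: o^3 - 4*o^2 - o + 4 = (o - 1)*(o^2 - 3*o - 4) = (o - 4)*(o - 1)*(o + 1)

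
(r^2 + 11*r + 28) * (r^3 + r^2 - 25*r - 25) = r^5 + 12*r^4 + 14*r^3 - 272*r^2 - 975*r - 700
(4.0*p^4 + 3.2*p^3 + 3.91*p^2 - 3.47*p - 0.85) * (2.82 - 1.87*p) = -7.48*p^5 + 5.296*p^4 + 1.7123*p^3 + 17.5151*p^2 - 8.1959*p - 2.397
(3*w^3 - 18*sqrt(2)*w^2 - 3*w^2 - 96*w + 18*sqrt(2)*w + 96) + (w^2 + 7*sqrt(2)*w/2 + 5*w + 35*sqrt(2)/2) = 3*w^3 - 18*sqrt(2)*w^2 - 2*w^2 - 91*w + 43*sqrt(2)*w/2 + 35*sqrt(2)/2 + 96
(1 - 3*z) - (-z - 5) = 6 - 2*z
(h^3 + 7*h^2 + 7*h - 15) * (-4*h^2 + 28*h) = -4*h^5 + 168*h^3 + 256*h^2 - 420*h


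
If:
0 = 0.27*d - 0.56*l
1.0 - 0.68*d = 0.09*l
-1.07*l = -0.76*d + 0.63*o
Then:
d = 1.38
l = 0.67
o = 0.54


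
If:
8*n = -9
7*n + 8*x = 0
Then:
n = -9/8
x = 63/64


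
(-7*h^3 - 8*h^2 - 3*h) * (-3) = 21*h^3 + 24*h^2 + 9*h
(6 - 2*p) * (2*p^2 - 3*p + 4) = -4*p^3 + 18*p^2 - 26*p + 24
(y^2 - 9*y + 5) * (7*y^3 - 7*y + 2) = 7*y^5 - 63*y^4 + 28*y^3 + 65*y^2 - 53*y + 10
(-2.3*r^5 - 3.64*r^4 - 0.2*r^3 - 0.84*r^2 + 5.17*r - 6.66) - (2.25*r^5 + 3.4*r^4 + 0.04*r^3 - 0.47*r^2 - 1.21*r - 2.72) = -4.55*r^5 - 7.04*r^4 - 0.24*r^3 - 0.37*r^2 + 6.38*r - 3.94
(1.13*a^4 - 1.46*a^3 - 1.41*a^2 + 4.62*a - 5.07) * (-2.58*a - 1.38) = -2.9154*a^5 + 2.2074*a^4 + 5.6526*a^3 - 9.9738*a^2 + 6.705*a + 6.9966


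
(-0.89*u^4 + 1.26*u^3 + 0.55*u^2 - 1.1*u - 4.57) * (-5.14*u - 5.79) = 4.5746*u^5 - 1.3233*u^4 - 10.1224*u^3 + 2.4695*u^2 + 29.8588*u + 26.4603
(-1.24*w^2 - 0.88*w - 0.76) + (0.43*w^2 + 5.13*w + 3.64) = -0.81*w^2 + 4.25*w + 2.88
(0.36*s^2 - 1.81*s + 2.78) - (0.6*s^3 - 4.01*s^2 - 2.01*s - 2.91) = -0.6*s^3 + 4.37*s^2 + 0.2*s + 5.69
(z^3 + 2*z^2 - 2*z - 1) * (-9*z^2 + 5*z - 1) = -9*z^5 - 13*z^4 + 27*z^3 - 3*z^2 - 3*z + 1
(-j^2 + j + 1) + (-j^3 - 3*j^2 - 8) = -j^3 - 4*j^2 + j - 7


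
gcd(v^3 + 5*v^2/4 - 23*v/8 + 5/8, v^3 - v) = v - 1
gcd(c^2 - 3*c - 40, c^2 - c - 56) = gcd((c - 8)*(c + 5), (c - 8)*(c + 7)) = c - 8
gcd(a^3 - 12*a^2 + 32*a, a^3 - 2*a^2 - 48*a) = a^2 - 8*a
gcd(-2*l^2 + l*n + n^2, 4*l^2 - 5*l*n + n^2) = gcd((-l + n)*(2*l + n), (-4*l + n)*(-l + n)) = l - n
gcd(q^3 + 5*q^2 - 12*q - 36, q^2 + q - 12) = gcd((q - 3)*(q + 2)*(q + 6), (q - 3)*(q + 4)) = q - 3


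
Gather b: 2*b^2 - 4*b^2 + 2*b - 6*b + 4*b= -2*b^2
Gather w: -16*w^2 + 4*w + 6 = -16*w^2 + 4*w + 6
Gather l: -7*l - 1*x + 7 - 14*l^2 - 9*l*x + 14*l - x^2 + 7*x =-14*l^2 + l*(7 - 9*x) - x^2 + 6*x + 7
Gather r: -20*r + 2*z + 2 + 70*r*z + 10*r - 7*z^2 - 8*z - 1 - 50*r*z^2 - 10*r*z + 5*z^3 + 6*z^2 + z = r*(-50*z^2 + 60*z - 10) + 5*z^3 - z^2 - 5*z + 1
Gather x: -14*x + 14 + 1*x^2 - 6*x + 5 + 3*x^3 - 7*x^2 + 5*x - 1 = 3*x^3 - 6*x^2 - 15*x + 18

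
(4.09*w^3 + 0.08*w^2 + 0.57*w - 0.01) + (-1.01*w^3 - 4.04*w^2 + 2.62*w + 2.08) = 3.08*w^3 - 3.96*w^2 + 3.19*w + 2.07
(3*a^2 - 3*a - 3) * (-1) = -3*a^2 + 3*a + 3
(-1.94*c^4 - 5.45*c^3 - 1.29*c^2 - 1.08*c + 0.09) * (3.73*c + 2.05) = -7.2362*c^5 - 24.3055*c^4 - 15.9842*c^3 - 6.6729*c^2 - 1.8783*c + 0.1845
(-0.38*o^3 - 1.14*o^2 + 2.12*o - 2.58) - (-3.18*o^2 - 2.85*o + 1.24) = -0.38*o^3 + 2.04*o^2 + 4.97*o - 3.82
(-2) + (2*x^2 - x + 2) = 2*x^2 - x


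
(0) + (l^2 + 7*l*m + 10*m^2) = l^2 + 7*l*m + 10*m^2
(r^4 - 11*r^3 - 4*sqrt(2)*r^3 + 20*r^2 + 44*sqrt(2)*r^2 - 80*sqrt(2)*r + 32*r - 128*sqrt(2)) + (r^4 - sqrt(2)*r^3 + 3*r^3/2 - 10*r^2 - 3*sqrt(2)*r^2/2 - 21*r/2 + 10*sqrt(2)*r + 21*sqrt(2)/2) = 2*r^4 - 19*r^3/2 - 5*sqrt(2)*r^3 + 10*r^2 + 85*sqrt(2)*r^2/2 - 70*sqrt(2)*r + 43*r/2 - 235*sqrt(2)/2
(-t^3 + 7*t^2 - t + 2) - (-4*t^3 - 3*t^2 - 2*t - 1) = 3*t^3 + 10*t^2 + t + 3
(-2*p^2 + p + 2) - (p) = 2 - 2*p^2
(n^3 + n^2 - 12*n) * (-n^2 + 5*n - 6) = -n^5 + 4*n^4 + 11*n^3 - 66*n^2 + 72*n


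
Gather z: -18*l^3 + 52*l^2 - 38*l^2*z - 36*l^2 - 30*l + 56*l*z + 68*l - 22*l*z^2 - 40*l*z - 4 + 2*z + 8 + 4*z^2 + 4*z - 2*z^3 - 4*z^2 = -18*l^3 + 16*l^2 - 22*l*z^2 + 38*l - 2*z^3 + z*(-38*l^2 + 16*l + 6) + 4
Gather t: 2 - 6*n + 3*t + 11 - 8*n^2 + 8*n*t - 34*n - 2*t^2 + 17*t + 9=-8*n^2 - 40*n - 2*t^2 + t*(8*n + 20) + 22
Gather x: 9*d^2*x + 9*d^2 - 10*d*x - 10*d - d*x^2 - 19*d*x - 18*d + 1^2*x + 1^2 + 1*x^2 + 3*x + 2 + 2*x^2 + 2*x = 9*d^2 - 28*d + x^2*(3 - d) + x*(9*d^2 - 29*d + 6) + 3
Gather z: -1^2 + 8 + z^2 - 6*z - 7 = z^2 - 6*z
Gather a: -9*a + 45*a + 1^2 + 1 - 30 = 36*a - 28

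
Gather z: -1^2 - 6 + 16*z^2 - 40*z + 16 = 16*z^2 - 40*z + 9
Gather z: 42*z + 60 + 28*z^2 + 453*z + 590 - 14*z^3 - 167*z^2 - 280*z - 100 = -14*z^3 - 139*z^2 + 215*z + 550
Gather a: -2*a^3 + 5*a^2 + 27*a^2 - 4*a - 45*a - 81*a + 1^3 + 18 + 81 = -2*a^3 + 32*a^2 - 130*a + 100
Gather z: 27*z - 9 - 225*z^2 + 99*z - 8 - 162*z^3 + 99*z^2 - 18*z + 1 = -162*z^3 - 126*z^2 + 108*z - 16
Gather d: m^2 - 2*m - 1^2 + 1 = m^2 - 2*m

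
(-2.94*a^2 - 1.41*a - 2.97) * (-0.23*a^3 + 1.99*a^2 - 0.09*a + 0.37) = 0.6762*a^5 - 5.5263*a^4 - 1.8582*a^3 - 6.8712*a^2 - 0.2544*a - 1.0989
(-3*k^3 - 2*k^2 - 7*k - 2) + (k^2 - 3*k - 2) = -3*k^3 - k^2 - 10*k - 4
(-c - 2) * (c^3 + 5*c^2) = -c^4 - 7*c^3 - 10*c^2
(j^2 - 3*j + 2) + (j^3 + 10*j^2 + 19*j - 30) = j^3 + 11*j^2 + 16*j - 28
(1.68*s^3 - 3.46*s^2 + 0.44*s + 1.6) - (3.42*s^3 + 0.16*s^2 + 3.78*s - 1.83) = -1.74*s^3 - 3.62*s^2 - 3.34*s + 3.43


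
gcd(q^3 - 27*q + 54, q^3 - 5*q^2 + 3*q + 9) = q^2 - 6*q + 9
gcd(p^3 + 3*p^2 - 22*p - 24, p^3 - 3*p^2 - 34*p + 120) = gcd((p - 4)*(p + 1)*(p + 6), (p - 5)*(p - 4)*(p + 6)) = p^2 + 2*p - 24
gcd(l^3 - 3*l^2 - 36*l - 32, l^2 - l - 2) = l + 1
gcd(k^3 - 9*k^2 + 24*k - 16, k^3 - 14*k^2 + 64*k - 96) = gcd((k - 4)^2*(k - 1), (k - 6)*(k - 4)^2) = k^2 - 8*k + 16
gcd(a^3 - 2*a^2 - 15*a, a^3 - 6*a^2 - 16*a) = a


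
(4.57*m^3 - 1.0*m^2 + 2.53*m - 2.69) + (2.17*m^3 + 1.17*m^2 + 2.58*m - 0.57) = 6.74*m^3 + 0.17*m^2 + 5.11*m - 3.26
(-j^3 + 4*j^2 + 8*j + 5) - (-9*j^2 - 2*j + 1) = -j^3 + 13*j^2 + 10*j + 4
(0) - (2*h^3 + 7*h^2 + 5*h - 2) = -2*h^3 - 7*h^2 - 5*h + 2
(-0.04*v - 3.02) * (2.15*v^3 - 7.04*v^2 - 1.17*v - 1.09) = -0.086*v^4 - 6.2114*v^3 + 21.3076*v^2 + 3.577*v + 3.2918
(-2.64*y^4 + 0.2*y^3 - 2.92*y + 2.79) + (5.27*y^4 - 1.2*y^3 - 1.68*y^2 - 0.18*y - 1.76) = 2.63*y^4 - 1.0*y^3 - 1.68*y^2 - 3.1*y + 1.03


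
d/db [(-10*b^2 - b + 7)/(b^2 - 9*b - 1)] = (91*b^2 + 6*b + 64)/(b^4 - 18*b^3 + 79*b^2 + 18*b + 1)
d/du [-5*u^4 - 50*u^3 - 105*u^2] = 10*u*(-2*u^2 - 15*u - 21)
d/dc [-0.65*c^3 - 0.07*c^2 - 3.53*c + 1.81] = -1.95*c^2 - 0.14*c - 3.53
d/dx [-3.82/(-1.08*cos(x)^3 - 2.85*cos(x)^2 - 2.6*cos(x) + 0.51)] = (12.3768*cos(x)^2 + 21.774*cos(x) + 9.932)*sin(x)/(1.08*cos(x)^3 + 2.85*cos(x)^2 + 2.6*cos(x) - 0.51)^2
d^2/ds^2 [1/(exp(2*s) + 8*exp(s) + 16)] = 4*(exp(s) - 2)*exp(s)/(exp(4*s) + 16*exp(3*s) + 96*exp(2*s) + 256*exp(s) + 256)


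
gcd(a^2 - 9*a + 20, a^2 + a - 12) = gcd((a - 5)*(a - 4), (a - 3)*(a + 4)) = 1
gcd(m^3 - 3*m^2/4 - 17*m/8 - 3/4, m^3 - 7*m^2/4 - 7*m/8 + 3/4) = m^2 - 5*m/4 - 3/2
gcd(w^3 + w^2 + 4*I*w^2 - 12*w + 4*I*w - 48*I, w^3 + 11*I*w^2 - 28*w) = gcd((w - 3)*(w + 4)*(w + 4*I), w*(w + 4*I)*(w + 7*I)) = w + 4*I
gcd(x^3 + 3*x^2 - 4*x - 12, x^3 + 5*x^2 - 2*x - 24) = x^2 + x - 6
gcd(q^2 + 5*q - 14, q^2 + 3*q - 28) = q + 7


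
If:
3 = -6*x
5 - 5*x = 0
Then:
No Solution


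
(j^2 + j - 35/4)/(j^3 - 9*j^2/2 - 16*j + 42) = (j - 5/2)/(j^2 - 8*j + 12)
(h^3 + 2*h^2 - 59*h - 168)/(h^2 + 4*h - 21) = (h^2 - 5*h - 24)/(h - 3)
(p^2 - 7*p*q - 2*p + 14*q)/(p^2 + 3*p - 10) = (p - 7*q)/(p + 5)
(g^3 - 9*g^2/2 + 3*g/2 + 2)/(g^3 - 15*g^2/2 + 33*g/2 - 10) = (2*g + 1)/(2*g - 5)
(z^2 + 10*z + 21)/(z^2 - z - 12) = (z + 7)/(z - 4)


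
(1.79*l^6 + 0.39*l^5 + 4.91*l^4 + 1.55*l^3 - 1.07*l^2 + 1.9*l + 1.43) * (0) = 0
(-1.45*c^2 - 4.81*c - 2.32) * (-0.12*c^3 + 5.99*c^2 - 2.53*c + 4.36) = 0.174*c^5 - 8.1083*c^4 - 24.865*c^3 - 8.0495*c^2 - 15.102*c - 10.1152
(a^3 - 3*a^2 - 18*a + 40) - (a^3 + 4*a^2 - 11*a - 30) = -7*a^2 - 7*a + 70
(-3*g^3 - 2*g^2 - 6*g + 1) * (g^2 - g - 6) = -3*g^5 + g^4 + 14*g^3 + 19*g^2 + 35*g - 6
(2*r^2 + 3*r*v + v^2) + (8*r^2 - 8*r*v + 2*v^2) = 10*r^2 - 5*r*v + 3*v^2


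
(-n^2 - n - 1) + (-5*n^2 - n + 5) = -6*n^2 - 2*n + 4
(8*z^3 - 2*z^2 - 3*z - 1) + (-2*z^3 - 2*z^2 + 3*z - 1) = 6*z^3 - 4*z^2 - 2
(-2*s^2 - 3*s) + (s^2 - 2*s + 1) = -s^2 - 5*s + 1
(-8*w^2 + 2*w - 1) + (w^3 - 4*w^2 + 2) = w^3 - 12*w^2 + 2*w + 1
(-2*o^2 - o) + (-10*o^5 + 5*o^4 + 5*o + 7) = -10*o^5 + 5*o^4 - 2*o^2 + 4*o + 7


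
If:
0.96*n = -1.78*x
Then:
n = -1.85416666666667*x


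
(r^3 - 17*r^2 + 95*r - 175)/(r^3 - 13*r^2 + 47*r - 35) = (r - 5)/(r - 1)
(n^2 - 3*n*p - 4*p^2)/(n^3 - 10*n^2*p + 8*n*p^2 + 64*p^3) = (-n - p)/(-n^2 + 6*n*p + 16*p^2)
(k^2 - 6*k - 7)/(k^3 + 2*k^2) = (k^2 - 6*k - 7)/(k^2*(k + 2))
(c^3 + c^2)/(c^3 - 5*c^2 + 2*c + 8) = c^2/(c^2 - 6*c + 8)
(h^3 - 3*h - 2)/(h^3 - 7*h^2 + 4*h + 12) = (h + 1)/(h - 6)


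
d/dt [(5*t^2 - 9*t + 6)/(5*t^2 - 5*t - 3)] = (20*t^2 - 90*t + 57)/(25*t^4 - 50*t^3 - 5*t^2 + 30*t + 9)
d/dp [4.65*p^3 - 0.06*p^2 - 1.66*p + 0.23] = 13.95*p^2 - 0.12*p - 1.66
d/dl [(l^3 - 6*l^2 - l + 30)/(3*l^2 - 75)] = (l^2 + 10*l + 1)/(3*(l^2 + 10*l + 25))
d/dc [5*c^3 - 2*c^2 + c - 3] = 15*c^2 - 4*c + 1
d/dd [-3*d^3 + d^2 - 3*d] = -9*d^2 + 2*d - 3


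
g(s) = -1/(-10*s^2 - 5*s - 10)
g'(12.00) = 0.00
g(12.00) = 0.00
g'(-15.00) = 0.00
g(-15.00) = 0.00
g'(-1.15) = 0.06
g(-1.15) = 0.06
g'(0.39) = -0.07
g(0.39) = 0.07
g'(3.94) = -0.00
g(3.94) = 0.01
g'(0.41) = -0.07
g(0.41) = 0.07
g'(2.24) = -0.01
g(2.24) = 0.01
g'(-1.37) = 0.05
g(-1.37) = 0.05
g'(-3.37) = 0.01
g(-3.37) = 0.01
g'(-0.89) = 0.07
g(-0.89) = 0.07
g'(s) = -(20*s + 5)/(-10*s^2 - 5*s - 10)^2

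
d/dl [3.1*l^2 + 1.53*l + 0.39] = 6.2*l + 1.53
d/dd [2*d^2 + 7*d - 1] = 4*d + 7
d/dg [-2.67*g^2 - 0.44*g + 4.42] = -5.34*g - 0.44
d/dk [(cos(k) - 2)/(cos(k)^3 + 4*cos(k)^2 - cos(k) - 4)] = (-29*cos(k)/2 - cos(2*k) + cos(3*k)/2 + 5)/((cos(k) + 4)^2*sin(k)^3)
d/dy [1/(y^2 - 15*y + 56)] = (15 - 2*y)/(y^2 - 15*y + 56)^2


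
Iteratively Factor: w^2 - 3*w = (w - 3)*(w)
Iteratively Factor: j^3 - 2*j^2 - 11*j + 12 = (j - 1)*(j^2 - j - 12) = (j - 1)*(j + 3)*(j - 4)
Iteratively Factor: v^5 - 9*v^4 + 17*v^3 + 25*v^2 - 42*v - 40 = (v - 5)*(v^4 - 4*v^3 - 3*v^2 + 10*v + 8) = (v - 5)*(v + 1)*(v^3 - 5*v^2 + 2*v + 8) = (v - 5)*(v + 1)^2*(v^2 - 6*v + 8) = (v - 5)*(v - 4)*(v + 1)^2*(v - 2)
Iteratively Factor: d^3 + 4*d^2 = (d)*(d^2 + 4*d) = d^2*(d + 4)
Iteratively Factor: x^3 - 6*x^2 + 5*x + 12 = (x - 3)*(x^2 - 3*x - 4) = (x - 3)*(x + 1)*(x - 4)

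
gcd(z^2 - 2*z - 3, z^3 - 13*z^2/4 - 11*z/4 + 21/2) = z - 3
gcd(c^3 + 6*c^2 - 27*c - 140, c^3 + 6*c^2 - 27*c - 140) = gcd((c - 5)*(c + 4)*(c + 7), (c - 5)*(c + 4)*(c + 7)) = c^3 + 6*c^2 - 27*c - 140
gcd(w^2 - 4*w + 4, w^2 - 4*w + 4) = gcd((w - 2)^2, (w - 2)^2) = w^2 - 4*w + 4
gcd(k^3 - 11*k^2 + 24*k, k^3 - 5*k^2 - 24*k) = k^2 - 8*k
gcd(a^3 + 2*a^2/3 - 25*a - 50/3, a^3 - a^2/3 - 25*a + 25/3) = a^2 - 25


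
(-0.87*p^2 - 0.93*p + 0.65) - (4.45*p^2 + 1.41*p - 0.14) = -5.32*p^2 - 2.34*p + 0.79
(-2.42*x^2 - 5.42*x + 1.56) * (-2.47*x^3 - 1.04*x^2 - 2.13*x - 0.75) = 5.9774*x^5 + 15.9042*x^4 + 6.9382*x^3 + 11.7372*x^2 + 0.7422*x - 1.17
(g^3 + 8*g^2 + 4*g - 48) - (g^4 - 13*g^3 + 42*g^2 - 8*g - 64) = -g^4 + 14*g^3 - 34*g^2 + 12*g + 16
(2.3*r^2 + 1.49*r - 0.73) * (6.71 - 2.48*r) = -5.704*r^3 + 11.7378*r^2 + 11.8083*r - 4.8983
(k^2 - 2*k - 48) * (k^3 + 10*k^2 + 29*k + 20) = k^5 + 8*k^4 - 39*k^3 - 518*k^2 - 1432*k - 960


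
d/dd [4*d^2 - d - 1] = 8*d - 1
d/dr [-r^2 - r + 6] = -2*r - 1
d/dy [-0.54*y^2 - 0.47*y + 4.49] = -1.08*y - 0.47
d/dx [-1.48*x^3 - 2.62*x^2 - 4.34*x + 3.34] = -4.44*x^2 - 5.24*x - 4.34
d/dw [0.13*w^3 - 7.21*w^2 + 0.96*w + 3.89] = 0.39*w^2 - 14.42*w + 0.96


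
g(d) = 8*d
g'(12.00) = 8.00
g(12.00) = 96.00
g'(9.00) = 8.00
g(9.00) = 72.00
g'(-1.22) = 8.00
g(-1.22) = -9.76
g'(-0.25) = 8.00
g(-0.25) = -2.00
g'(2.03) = 8.00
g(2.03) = 16.24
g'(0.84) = 8.00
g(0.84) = 6.72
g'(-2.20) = 8.00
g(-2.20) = -17.60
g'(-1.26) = 8.00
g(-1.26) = -10.08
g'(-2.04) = 8.00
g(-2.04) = -16.32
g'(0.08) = 8.00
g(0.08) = 0.64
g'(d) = 8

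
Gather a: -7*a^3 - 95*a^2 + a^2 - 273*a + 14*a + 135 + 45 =-7*a^3 - 94*a^2 - 259*a + 180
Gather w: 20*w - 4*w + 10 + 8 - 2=16*w + 16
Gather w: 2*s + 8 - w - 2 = 2*s - w + 6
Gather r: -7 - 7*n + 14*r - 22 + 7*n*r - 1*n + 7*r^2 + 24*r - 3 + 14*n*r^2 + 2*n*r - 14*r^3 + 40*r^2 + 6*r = -8*n - 14*r^3 + r^2*(14*n + 47) + r*(9*n + 44) - 32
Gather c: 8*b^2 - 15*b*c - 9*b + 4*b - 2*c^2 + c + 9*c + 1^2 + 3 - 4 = 8*b^2 - 5*b - 2*c^2 + c*(10 - 15*b)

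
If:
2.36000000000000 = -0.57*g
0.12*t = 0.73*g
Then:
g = -4.14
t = -25.19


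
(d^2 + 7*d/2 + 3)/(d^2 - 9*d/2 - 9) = (d + 2)/(d - 6)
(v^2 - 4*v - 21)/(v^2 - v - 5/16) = 16*(-v^2 + 4*v + 21)/(-16*v^2 + 16*v + 5)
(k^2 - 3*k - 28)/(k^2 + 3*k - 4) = (k - 7)/(k - 1)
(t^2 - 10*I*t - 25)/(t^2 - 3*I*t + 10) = (t - 5*I)/(t + 2*I)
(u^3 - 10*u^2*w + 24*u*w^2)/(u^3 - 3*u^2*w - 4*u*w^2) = (u - 6*w)/(u + w)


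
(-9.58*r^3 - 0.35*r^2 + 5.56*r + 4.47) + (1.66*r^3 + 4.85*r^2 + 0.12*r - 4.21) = -7.92*r^3 + 4.5*r^2 + 5.68*r + 0.26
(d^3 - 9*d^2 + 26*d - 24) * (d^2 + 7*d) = d^5 - 2*d^4 - 37*d^3 + 158*d^2 - 168*d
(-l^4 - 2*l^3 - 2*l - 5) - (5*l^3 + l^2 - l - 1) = -l^4 - 7*l^3 - l^2 - l - 4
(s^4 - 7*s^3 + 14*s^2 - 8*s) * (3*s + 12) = 3*s^5 - 9*s^4 - 42*s^3 + 144*s^2 - 96*s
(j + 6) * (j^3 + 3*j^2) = j^4 + 9*j^3 + 18*j^2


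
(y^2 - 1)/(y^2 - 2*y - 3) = (y - 1)/(y - 3)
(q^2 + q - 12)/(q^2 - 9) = (q + 4)/(q + 3)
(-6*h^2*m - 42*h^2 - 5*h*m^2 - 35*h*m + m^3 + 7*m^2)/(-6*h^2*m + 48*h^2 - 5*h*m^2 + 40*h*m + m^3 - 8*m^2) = (m + 7)/(m - 8)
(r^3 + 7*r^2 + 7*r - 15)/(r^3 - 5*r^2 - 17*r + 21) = (r + 5)/(r - 7)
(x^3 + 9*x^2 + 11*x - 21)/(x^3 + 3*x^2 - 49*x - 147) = (x - 1)/(x - 7)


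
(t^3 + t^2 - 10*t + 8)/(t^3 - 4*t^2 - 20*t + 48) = (t - 1)/(t - 6)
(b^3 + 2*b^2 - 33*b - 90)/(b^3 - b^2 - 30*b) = (b + 3)/b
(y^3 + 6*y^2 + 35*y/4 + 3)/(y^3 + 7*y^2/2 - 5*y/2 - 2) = (y + 3/2)/(y - 1)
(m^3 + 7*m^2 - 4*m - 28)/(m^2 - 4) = m + 7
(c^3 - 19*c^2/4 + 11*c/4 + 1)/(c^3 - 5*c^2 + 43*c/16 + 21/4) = 4*(4*c^2 - 3*c - 1)/(16*c^2 - 16*c - 21)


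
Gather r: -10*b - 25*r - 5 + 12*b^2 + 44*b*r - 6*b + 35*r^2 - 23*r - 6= 12*b^2 - 16*b + 35*r^2 + r*(44*b - 48) - 11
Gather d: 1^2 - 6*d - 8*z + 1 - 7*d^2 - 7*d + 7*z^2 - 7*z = -7*d^2 - 13*d + 7*z^2 - 15*z + 2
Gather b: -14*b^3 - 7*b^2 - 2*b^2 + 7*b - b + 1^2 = -14*b^3 - 9*b^2 + 6*b + 1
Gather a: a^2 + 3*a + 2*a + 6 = a^2 + 5*a + 6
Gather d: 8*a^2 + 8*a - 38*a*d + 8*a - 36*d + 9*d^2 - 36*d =8*a^2 + 16*a + 9*d^2 + d*(-38*a - 72)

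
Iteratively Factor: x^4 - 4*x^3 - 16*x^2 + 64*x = (x + 4)*(x^3 - 8*x^2 + 16*x) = (x - 4)*(x + 4)*(x^2 - 4*x) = x*(x - 4)*(x + 4)*(x - 4)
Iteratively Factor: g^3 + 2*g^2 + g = (g)*(g^2 + 2*g + 1) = g*(g + 1)*(g + 1)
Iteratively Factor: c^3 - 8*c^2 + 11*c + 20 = (c - 4)*(c^2 - 4*c - 5) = (c - 5)*(c - 4)*(c + 1)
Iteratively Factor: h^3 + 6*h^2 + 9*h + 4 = (h + 1)*(h^2 + 5*h + 4) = (h + 1)*(h + 4)*(h + 1)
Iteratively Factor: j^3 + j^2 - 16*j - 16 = (j + 1)*(j^2 - 16) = (j - 4)*(j + 1)*(j + 4)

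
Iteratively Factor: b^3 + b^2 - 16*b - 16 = (b + 1)*(b^2 - 16) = (b + 1)*(b + 4)*(b - 4)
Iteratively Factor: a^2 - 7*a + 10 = (a - 2)*(a - 5)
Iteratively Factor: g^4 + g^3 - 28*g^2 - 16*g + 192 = (g - 3)*(g^3 + 4*g^2 - 16*g - 64) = (g - 3)*(g + 4)*(g^2 - 16) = (g - 4)*(g - 3)*(g + 4)*(g + 4)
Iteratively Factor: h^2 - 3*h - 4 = (h - 4)*(h + 1)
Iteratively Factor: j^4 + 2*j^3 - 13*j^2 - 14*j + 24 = (j + 4)*(j^3 - 2*j^2 - 5*j + 6) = (j + 2)*(j + 4)*(j^2 - 4*j + 3) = (j - 3)*(j + 2)*(j + 4)*(j - 1)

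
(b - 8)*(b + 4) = b^2 - 4*b - 32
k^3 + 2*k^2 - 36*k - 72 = (k - 6)*(k + 2)*(k + 6)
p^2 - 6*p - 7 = (p - 7)*(p + 1)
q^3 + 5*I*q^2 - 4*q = q*(q + I)*(q + 4*I)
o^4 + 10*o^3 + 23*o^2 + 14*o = o*(o + 1)*(o + 2)*(o + 7)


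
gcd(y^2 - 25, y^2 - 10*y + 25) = y - 5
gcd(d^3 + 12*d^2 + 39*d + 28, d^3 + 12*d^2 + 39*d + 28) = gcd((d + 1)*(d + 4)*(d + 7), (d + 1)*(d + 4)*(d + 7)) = d^3 + 12*d^2 + 39*d + 28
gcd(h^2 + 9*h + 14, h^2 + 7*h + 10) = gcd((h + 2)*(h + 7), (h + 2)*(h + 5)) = h + 2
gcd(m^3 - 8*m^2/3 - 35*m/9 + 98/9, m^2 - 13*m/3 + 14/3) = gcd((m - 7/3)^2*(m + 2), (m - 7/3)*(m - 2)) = m - 7/3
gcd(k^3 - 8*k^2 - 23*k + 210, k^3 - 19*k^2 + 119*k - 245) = k - 7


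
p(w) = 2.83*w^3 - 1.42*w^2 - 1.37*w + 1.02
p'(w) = 8.49*w^2 - 2.84*w - 1.37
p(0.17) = 0.76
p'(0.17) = -1.61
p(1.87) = 12.00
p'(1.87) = 23.01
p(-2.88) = -74.42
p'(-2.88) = 77.23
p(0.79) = 0.45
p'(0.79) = 1.69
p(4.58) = 236.84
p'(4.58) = 163.71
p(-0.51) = 0.97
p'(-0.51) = 2.29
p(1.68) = 8.13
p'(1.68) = 17.82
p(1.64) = 7.44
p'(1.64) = 16.81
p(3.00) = 60.54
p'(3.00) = 66.52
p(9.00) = 1936.74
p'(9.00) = 660.76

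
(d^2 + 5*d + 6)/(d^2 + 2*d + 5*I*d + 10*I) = (d + 3)/(d + 5*I)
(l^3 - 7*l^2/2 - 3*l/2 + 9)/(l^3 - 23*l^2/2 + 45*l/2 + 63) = (l^2 - 5*l + 6)/(l^2 - 13*l + 42)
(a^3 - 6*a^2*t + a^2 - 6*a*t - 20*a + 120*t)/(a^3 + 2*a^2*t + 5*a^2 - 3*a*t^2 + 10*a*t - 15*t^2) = (-a^2 + 6*a*t + 4*a - 24*t)/(-a^2 - 2*a*t + 3*t^2)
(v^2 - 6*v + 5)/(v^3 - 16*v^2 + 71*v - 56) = (v - 5)/(v^2 - 15*v + 56)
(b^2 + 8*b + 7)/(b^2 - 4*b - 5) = (b + 7)/(b - 5)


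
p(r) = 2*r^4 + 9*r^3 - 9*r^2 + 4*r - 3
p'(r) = 8*r^3 + 27*r^2 - 18*r + 4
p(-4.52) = -201.26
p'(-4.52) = -101.78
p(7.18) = 8208.36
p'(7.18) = 4227.84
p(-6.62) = 806.20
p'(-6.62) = -1014.52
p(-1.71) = -64.06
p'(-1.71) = 73.73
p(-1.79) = -70.08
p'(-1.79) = 76.85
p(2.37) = 138.84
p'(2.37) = 219.49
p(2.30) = 124.06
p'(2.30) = 202.77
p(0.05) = -2.82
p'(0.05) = 3.17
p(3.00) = 333.00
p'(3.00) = 409.00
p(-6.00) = 297.00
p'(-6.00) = -644.00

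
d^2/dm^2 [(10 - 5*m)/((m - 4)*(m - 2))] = -10/(m^3 - 12*m^2 + 48*m - 64)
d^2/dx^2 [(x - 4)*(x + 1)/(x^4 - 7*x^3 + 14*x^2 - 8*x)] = 2*(3*x^5 - 3*x^4 - 17*x^3 + 33*x^2 - 18*x + 4)/(x^3*(x^6 - 9*x^5 + 33*x^4 - 63*x^3 + 66*x^2 - 36*x + 8))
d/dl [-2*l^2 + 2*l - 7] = 2 - 4*l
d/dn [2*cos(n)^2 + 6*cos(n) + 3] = -2*(2*cos(n) + 3)*sin(n)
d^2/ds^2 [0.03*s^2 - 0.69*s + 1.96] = 0.0600000000000000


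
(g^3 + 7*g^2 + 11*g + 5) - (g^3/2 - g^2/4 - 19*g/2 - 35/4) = g^3/2 + 29*g^2/4 + 41*g/2 + 55/4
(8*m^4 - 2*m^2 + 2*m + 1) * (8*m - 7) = 64*m^5 - 56*m^4 - 16*m^3 + 30*m^2 - 6*m - 7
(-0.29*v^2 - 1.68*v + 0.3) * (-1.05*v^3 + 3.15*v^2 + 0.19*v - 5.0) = 0.3045*v^5 + 0.8505*v^4 - 5.6621*v^3 + 2.0758*v^2 + 8.457*v - 1.5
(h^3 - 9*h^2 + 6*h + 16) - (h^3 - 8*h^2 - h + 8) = -h^2 + 7*h + 8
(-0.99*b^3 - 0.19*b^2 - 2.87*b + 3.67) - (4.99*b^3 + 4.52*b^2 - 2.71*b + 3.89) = -5.98*b^3 - 4.71*b^2 - 0.16*b - 0.22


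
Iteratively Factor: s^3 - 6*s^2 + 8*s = (s - 2)*(s^2 - 4*s) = s*(s - 2)*(s - 4)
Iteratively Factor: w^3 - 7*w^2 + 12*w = (w - 3)*(w^2 - 4*w) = w*(w - 3)*(w - 4)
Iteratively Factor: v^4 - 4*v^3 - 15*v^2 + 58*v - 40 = (v - 2)*(v^3 - 2*v^2 - 19*v + 20) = (v - 2)*(v - 1)*(v^2 - v - 20) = (v - 2)*(v - 1)*(v + 4)*(v - 5)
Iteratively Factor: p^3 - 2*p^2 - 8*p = (p + 2)*(p^2 - 4*p) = (p - 4)*(p + 2)*(p)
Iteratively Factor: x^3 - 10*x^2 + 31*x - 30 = (x - 2)*(x^2 - 8*x + 15) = (x - 3)*(x - 2)*(x - 5)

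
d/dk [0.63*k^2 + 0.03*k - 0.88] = 1.26*k + 0.03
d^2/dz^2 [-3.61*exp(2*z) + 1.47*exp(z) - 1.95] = (1.47 - 14.44*exp(z))*exp(z)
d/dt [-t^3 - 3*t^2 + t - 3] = -3*t^2 - 6*t + 1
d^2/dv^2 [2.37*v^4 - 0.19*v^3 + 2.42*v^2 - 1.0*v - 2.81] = 28.44*v^2 - 1.14*v + 4.84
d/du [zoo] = 0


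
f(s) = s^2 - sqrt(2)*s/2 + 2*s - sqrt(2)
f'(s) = 2*s - sqrt(2)/2 + 2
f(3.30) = 13.74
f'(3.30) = 7.89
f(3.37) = 14.30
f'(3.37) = 8.03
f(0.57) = -0.35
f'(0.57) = 2.43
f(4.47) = 24.35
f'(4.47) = 10.23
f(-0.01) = -1.43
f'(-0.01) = 1.27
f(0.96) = 0.75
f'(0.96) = 3.21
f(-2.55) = 1.79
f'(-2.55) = -3.81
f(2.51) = 8.13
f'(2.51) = 6.31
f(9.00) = 91.22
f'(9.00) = 19.29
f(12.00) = 158.10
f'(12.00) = 25.29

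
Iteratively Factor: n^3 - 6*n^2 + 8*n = (n)*(n^2 - 6*n + 8) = n*(n - 2)*(n - 4)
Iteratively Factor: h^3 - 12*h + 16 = (h - 2)*(h^2 + 2*h - 8) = (h - 2)*(h + 4)*(h - 2)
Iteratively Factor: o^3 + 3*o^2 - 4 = (o + 2)*(o^2 + o - 2) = (o + 2)^2*(o - 1)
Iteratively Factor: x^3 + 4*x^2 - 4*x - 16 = (x + 4)*(x^2 - 4) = (x - 2)*(x + 4)*(x + 2)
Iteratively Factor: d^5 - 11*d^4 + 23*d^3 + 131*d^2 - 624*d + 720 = (d - 3)*(d^4 - 8*d^3 - d^2 + 128*d - 240) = (d - 4)*(d - 3)*(d^3 - 4*d^2 - 17*d + 60) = (d - 5)*(d - 4)*(d - 3)*(d^2 + d - 12) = (d - 5)*(d - 4)*(d - 3)^2*(d + 4)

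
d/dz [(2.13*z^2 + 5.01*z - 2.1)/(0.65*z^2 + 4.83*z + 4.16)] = (7.0314*z^2 + 20.4516*z + 30.9846)/(0.4225*z^4 + 6.279*z^3 + 28.7369*z^2 + 40.1856*z + 17.3056)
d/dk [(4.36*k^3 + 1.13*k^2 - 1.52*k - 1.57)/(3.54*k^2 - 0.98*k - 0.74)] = (15.4344*k^4 - 8.5456*k^3 - 5.4058*k^2 + 9.4432*k - 0.4138)/(12.5316*k^4 - 6.9384*k^3 - 4.2788*k^2 + 1.4504*k + 0.5476)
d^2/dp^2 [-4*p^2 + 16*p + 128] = -8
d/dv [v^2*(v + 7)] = v*(3*v + 14)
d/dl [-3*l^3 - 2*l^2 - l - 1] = -9*l^2 - 4*l - 1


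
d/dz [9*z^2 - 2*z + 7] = 18*z - 2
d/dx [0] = 0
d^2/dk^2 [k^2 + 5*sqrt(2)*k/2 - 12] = 2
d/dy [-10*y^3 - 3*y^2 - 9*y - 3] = -30*y^2 - 6*y - 9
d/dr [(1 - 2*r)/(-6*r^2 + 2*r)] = (-6*r^2 + 6*r - 1)/(2*r^2*(9*r^2 - 6*r + 1))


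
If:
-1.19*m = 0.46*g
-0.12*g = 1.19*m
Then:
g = 0.00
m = 0.00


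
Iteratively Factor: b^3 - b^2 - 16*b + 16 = (b + 4)*(b^2 - 5*b + 4) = (b - 1)*(b + 4)*(b - 4)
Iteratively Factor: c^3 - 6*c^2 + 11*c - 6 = (c - 3)*(c^2 - 3*c + 2) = (c - 3)*(c - 1)*(c - 2)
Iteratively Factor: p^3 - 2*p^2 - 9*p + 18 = (p - 3)*(p^2 + p - 6) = (p - 3)*(p + 3)*(p - 2)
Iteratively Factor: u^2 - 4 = (u - 2)*(u + 2)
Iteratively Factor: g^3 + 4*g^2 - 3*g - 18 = (g + 3)*(g^2 + g - 6) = (g + 3)^2*(g - 2)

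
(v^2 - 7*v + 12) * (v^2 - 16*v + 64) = v^4 - 23*v^3 + 188*v^2 - 640*v + 768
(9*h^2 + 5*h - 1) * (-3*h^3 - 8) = -27*h^5 - 15*h^4 + 3*h^3 - 72*h^2 - 40*h + 8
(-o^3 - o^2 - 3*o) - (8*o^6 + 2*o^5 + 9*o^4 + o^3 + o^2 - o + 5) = -8*o^6 - 2*o^5 - 9*o^4 - 2*o^3 - 2*o^2 - 2*o - 5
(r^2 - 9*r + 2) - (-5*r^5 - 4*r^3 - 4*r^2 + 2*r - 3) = 5*r^5 + 4*r^3 + 5*r^2 - 11*r + 5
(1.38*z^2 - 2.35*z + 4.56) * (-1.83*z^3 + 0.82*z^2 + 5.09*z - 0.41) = -2.5254*z^5 + 5.4321*z^4 - 3.2476*z^3 - 8.7881*z^2 + 24.1739*z - 1.8696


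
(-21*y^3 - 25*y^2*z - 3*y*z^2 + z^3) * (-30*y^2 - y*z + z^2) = 630*y^5 + 771*y^4*z + 94*y^3*z^2 - 52*y^2*z^3 - 4*y*z^4 + z^5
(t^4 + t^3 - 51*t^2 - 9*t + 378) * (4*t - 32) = 4*t^5 - 28*t^4 - 236*t^3 + 1596*t^2 + 1800*t - 12096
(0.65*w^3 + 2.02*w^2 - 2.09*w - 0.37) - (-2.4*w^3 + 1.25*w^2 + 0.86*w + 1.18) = 3.05*w^3 + 0.77*w^2 - 2.95*w - 1.55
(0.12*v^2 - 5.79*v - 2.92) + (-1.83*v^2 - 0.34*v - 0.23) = -1.71*v^2 - 6.13*v - 3.15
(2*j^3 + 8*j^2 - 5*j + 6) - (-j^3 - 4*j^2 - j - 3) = 3*j^3 + 12*j^2 - 4*j + 9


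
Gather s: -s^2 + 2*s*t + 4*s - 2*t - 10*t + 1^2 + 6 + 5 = -s^2 + s*(2*t + 4) - 12*t + 12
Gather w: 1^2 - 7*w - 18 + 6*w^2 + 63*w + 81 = 6*w^2 + 56*w + 64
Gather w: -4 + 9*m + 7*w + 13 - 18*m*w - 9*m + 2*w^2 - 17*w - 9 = 2*w^2 + w*(-18*m - 10)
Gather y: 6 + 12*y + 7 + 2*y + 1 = 14*y + 14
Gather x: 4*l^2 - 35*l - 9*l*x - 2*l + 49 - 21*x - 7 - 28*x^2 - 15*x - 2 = 4*l^2 - 37*l - 28*x^2 + x*(-9*l - 36) + 40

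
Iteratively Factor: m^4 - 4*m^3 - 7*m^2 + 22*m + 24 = (m + 1)*(m^3 - 5*m^2 - 2*m + 24) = (m + 1)*(m + 2)*(m^2 - 7*m + 12) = (m - 3)*(m + 1)*(m + 2)*(m - 4)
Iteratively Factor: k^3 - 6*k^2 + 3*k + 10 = (k + 1)*(k^2 - 7*k + 10) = (k - 5)*(k + 1)*(k - 2)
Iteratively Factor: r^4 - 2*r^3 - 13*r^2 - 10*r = (r + 2)*(r^3 - 4*r^2 - 5*r) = (r - 5)*(r + 2)*(r^2 + r) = (r - 5)*(r + 1)*(r + 2)*(r)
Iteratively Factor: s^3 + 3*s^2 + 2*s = (s + 1)*(s^2 + 2*s) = (s + 1)*(s + 2)*(s)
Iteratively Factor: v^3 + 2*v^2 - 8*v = (v)*(v^2 + 2*v - 8) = v*(v - 2)*(v + 4)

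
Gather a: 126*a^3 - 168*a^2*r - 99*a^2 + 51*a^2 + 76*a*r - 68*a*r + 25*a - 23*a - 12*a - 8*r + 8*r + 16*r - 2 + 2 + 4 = 126*a^3 + a^2*(-168*r - 48) + a*(8*r - 10) + 16*r + 4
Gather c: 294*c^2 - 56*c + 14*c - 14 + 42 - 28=294*c^2 - 42*c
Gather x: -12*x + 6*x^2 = 6*x^2 - 12*x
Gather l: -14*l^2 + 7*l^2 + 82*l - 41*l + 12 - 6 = -7*l^2 + 41*l + 6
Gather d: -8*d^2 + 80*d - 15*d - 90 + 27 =-8*d^2 + 65*d - 63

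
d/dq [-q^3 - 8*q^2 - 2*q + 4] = -3*q^2 - 16*q - 2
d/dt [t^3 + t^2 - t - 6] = 3*t^2 + 2*t - 1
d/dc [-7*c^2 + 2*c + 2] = 2 - 14*c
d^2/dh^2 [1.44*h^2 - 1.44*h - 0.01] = 2.88000000000000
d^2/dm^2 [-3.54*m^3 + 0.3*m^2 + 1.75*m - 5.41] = 0.6 - 21.24*m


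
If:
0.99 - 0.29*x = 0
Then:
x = 3.41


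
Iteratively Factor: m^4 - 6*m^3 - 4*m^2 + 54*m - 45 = (m - 3)*(m^3 - 3*m^2 - 13*m + 15) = (m - 5)*(m - 3)*(m^2 + 2*m - 3) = (m - 5)*(m - 3)*(m - 1)*(m + 3)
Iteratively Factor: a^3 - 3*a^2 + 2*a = (a - 2)*(a^2 - a) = (a - 2)*(a - 1)*(a)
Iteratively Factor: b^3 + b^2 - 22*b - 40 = (b - 5)*(b^2 + 6*b + 8) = (b - 5)*(b + 2)*(b + 4)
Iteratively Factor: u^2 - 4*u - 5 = (u - 5)*(u + 1)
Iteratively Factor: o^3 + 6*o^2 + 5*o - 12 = (o + 4)*(o^2 + 2*o - 3) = (o + 3)*(o + 4)*(o - 1)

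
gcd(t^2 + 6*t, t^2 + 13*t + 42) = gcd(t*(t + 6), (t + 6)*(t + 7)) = t + 6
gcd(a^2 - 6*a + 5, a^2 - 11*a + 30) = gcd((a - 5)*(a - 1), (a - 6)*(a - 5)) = a - 5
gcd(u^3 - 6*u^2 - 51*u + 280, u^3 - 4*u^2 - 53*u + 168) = u^2 - u - 56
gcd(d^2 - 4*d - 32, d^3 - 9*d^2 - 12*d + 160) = d^2 - 4*d - 32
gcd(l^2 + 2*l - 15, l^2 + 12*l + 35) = l + 5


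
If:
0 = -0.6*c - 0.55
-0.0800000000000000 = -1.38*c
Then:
No Solution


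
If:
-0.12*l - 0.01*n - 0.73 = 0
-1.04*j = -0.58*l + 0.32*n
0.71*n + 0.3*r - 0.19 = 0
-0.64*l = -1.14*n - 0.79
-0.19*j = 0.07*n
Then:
No Solution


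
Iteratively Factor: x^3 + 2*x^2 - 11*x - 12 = (x - 3)*(x^2 + 5*x + 4) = (x - 3)*(x + 1)*(x + 4)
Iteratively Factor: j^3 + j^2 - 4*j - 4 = (j - 2)*(j^2 + 3*j + 2) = (j - 2)*(j + 1)*(j + 2)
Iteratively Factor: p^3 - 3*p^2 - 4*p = (p)*(p^2 - 3*p - 4) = p*(p - 4)*(p + 1)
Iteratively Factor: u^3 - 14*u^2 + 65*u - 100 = (u - 5)*(u^2 - 9*u + 20) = (u - 5)^2*(u - 4)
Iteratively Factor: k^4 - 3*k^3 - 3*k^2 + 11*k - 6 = (k - 3)*(k^3 - 3*k + 2) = (k - 3)*(k - 1)*(k^2 + k - 2) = (k - 3)*(k - 1)*(k + 2)*(k - 1)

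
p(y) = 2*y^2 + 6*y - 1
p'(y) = 4*y + 6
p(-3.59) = 3.24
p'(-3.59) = -8.36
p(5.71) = 98.47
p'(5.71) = 28.84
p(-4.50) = 12.50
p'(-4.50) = -12.00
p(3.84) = 51.53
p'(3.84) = 21.36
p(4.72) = 71.88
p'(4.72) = 24.88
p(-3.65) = 3.74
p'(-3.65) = -8.60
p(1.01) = 7.10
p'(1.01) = 10.04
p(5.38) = 89.17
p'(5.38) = 27.52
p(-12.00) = 215.00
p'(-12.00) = -42.00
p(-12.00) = 215.00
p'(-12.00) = -42.00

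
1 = 1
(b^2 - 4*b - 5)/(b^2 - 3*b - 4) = (b - 5)/(b - 4)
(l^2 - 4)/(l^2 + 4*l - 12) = (l + 2)/(l + 6)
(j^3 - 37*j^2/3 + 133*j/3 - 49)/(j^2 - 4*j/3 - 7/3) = (j^2 - 10*j + 21)/(j + 1)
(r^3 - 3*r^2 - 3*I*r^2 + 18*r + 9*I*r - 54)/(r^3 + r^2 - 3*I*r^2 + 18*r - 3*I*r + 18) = (r - 3)/(r + 1)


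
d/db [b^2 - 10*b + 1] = 2*b - 10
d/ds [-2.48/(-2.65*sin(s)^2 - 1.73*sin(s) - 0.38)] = -(13.144*sin(s) + 4.2904)*cos(s)/(2.65*sin(s)^2 + 1.73*sin(s) + 0.38)^2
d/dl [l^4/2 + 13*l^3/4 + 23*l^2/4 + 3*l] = 2*l^3 + 39*l^2/4 + 23*l/2 + 3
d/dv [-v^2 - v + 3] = -2*v - 1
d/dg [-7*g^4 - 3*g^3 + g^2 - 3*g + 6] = -28*g^3 - 9*g^2 + 2*g - 3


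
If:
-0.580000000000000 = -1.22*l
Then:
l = 0.48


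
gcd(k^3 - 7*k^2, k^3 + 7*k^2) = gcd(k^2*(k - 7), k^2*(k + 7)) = k^2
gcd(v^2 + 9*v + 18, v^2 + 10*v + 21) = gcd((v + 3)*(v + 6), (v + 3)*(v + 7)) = v + 3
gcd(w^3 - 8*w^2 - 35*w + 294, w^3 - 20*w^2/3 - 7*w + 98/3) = w - 7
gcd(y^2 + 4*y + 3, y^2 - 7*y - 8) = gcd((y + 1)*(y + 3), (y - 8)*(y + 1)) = y + 1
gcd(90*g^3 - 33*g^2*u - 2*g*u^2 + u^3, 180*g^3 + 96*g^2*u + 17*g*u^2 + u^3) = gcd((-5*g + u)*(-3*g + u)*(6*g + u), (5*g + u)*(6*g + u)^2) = 6*g + u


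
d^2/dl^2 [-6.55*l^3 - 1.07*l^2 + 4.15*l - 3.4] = -39.3*l - 2.14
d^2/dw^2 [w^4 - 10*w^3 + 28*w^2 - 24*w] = 12*w^2 - 60*w + 56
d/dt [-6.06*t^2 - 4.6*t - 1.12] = -12.12*t - 4.6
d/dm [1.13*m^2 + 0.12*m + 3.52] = 2.26*m + 0.12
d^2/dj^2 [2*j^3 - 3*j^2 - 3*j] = 12*j - 6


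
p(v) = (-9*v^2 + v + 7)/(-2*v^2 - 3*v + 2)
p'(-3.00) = 6.29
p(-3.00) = 11.00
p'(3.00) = 0.42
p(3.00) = 2.84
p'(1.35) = 2.01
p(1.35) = 1.41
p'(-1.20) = 10.05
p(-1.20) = -2.63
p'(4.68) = 0.20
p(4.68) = 3.32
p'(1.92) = 0.92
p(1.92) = 2.18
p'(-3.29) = 3.80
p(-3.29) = 9.58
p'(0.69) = 29.94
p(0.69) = -3.33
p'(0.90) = 7.30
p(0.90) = -0.26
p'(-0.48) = 3.78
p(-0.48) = 1.49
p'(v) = (1 - 18*v)/(-2*v^2 - 3*v + 2) + (4*v + 3)*(-9*v^2 + v + 7)/(-2*v^2 - 3*v + 2)^2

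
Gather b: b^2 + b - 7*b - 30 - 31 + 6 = b^2 - 6*b - 55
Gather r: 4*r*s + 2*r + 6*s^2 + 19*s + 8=r*(4*s + 2) + 6*s^2 + 19*s + 8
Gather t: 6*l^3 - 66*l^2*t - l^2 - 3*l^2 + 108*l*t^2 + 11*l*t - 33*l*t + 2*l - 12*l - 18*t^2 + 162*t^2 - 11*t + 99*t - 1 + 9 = 6*l^3 - 4*l^2 - 10*l + t^2*(108*l + 144) + t*(-66*l^2 - 22*l + 88) + 8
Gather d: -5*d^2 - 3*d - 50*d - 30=-5*d^2 - 53*d - 30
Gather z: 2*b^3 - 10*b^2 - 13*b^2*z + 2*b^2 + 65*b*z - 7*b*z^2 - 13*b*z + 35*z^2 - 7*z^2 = 2*b^3 - 8*b^2 + z^2*(28 - 7*b) + z*(-13*b^2 + 52*b)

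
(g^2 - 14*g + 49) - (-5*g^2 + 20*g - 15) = 6*g^2 - 34*g + 64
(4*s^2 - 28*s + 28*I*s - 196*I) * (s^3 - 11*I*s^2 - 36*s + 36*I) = 4*s^5 - 28*s^4 - 16*I*s^4 + 164*s^3 + 112*I*s^3 - 1148*s^2 - 864*I*s^2 - 1008*s + 6048*I*s + 7056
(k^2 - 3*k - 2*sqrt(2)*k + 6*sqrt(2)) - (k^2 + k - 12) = -4*k - 2*sqrt(2)*k + 6*sqrt(2) + 12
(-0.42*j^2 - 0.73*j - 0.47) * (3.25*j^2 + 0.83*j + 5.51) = -1.365*j^4 - 2.7211*j^3 - 4.4476*j^2 - 4.4124*j - 2.5897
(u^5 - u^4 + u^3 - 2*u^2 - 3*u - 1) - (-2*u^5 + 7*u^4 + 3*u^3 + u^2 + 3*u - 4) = 3*u^5 - 8*u^4 - 2*u^3 - 3*u^2 - 6*u + 3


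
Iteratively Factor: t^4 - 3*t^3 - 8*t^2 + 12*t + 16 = (t + 1)*(t^3 - 4*t^2 - 4*t + 16) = (t - 4)*(t + 1)*(t^2 - 4) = (t - 4)*(t - 2)*(t + 1)*(t + 2)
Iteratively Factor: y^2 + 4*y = (y + 4)*(y)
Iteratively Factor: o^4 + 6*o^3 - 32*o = (o - 2)*(o^3 + 8*o^2 + 16*o) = (o - 2)*(o + 4)*(o^2 + 4*o) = o*(o - 2)*(o + 4)*(o + 4)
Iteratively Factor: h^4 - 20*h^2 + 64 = (h + 4)*(h^3 - 4*h^2 - 4*h + 16) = (h - 4)*(h + 4)*(h^2 - 4) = (h - 4)*(h - 2)*(h + 4)*(h + 2)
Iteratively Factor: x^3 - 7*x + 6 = (x - 1)*(x^2 + x - 6) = (x - 1)*(x + 3)*(x - 2)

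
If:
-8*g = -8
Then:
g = 1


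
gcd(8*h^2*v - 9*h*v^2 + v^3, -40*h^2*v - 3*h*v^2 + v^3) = -8*h*v + v^2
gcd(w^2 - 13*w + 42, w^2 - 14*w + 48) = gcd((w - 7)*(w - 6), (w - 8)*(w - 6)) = w - 6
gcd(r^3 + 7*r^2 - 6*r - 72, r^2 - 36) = r + 6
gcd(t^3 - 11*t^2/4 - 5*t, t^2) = t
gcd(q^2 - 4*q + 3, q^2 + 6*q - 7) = q - 1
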